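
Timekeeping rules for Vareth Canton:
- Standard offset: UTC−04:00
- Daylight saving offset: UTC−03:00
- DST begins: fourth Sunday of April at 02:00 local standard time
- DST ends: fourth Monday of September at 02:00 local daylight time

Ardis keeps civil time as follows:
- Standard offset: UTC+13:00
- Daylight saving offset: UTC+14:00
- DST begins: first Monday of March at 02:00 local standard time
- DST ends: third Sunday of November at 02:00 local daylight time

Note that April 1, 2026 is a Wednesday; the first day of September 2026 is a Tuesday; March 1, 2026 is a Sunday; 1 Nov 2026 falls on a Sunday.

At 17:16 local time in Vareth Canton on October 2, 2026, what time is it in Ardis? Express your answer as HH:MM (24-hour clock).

1 April 2026 is a Wednesday, so the first Sunday is April 5 and the fourth is April 26.
1 September 2026 is a Tuesday, so the first Monday is September 7 and the fourth is September 28.
October 2, 2026 does not fall between 26 April and 28 September, so daylight saving is not in effect and Vareth Canton is at UTC−04:00.
17:16 Vareth Canton + 4h = 21:16 UTC.
1 March 2026 is a Sunday, so the first Monday is March 2.
1 November 2026 is a Sunday, so the first Sunday is November 1 and the third is November 15.
At the standard offset (UTC+13:00), 21:16 UTC + 13h = 10:16 Ardis standard time (rolling into the next day, 3 October 2026).
The standard-time date in Ardis, October 3, 2026, falls between 2 March and 15 November, so daylight saving is in effect and Ardis is at UTC+14:00.
21:16 UTC + 14h = 11:16 Ardis (rolling into the next day, 3 October 2026).

11:16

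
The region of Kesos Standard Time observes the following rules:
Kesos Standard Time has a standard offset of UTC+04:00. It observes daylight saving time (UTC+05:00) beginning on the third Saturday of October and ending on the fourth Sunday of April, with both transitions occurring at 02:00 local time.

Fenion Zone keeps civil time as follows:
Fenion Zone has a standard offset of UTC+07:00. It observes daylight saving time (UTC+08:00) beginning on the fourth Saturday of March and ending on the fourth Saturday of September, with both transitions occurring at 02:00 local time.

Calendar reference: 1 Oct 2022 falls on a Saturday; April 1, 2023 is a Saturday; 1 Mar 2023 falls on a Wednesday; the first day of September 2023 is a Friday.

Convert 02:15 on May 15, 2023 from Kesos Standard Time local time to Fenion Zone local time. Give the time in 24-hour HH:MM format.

06:15

1 October 2022 is a Saturday, so the first Saturday is October 1 and the third is October 15.
1 April 2023 is a Saturday, so the first Sunday is April 2 and the fourth is April 23.
May 15, 2023 is outside the daylight-saving period (15 October 2022 – 23 April 2023), so Kesos Standard Time is on standard time, UTC+04:00.
02:15 Kesos Standard Time − 4h = 22:15 UTC (rolling into the previous day, 14 May 2023).
1 March 2023 is a Wednesday, so the first Saturday is March 4 and the fourth is March 25.
1 September 2023 is a Friday, so the first Saturday is September 2 and the fourth is September 23.
At the standard offset (UTC+07:00), 22:15 UTC + 7h = 05:15 Fenion Zone standard time (rolling into the next day, 15 May 2023).
Daylight saving runs 25 March – 23 September; the standard-time date in Fenion Zone, May 15, 2023, is inside that window, so Fenion Zone is at UTC+08:00.
22:15 UTC + 8h = 06:15 Fenion Zone (rolling into the next day, 15 May 2023).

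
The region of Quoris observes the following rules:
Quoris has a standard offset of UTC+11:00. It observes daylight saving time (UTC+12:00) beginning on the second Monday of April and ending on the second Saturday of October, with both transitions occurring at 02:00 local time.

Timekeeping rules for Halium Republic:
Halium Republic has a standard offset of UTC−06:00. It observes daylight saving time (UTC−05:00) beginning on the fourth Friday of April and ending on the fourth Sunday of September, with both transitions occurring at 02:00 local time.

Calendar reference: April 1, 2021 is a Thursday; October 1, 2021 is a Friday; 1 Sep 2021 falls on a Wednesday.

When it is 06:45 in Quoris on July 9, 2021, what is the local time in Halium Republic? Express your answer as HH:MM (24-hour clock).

1 April 2021 is a Thursday, so the first Monday is April 5 and the second is April 12.
1 October 2021 is a Friday, so the first Saturday is October 2 and the second is October 9.
July 9, 2021 lies within the daylight-saving period (12 April – 9 October), so Quoris is on daylight time, UTC+12:00.
06:45 Quoris − 12h = 18:45 UTC (rolling into the previous day, 8 July 2021).
1 April 2021 is a Thursday, so the first Friday is April 2 and the fourth is April 23.
1 September 2021 is a Wednesday, so the first Sunday is September 5 and the fourth is September 26.
At the standard offset (UTC−06:00), 18:45 UTC − 6h = 12:45 Halium Republic standard time.
The standard-time date in Halium Republic, July 8, 2021, lies within the daylight-saving period (23 April – 26 September), so Halium Republic is on daylight time, UTC−05:00.
18:45 UTC − 5h = 13:45 Halium Republic.

13:45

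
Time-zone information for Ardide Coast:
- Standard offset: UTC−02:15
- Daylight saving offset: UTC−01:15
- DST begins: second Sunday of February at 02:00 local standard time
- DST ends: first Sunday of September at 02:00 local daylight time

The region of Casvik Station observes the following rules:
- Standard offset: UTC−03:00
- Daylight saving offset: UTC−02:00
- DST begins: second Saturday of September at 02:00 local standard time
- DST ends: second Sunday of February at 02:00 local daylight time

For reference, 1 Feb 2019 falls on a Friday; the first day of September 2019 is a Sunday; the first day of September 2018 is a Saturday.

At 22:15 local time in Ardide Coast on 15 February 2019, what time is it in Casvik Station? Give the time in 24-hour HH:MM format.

20:30

1 February 2019 is a Friday, so the first Sunday is February 3 and the second is February 10.
1 September 2019 is a Sunday, so the first Sunday is September 1.
15 February 2019 lies within the daylight-saving period (10 February – 1 September), so Ardide Coast is on daylight time, UTC−01:15.
22:15 Ardide Coast + 1h15m = 23:30 UTC.
1 September 2018 is a Saturday, so the first Saturday is September 1 and the second is September 8.
1 February 2019 is a Friday, so the first Sunday is February 3 and the second is February 10.
At the standard offset (UTC−03:00), 23:30 UTC − 3h = 20:30 Casvik Station standard time.
Daylight saving runs 8 September 2018 – 10 February 2019; the standard-time date in Casvik Station, 15 February 2019, is outside that window, so Casvik Station is on standard time at UTC−03:00.
23:30 UTC − 3h = 20:30 Casvik Station.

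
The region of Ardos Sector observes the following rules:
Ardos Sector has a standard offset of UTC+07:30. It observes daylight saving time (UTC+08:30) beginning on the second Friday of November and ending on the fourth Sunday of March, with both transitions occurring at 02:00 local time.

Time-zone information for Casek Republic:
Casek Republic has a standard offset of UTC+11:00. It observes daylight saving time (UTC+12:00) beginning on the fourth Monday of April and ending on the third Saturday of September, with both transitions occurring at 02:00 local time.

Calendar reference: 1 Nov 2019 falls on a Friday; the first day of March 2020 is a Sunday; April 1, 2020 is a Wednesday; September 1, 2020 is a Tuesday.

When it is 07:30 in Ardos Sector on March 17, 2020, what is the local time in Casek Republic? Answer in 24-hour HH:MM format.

10:00

1 November 2019 is a Friday, so the first Friday is November 1 and the second is November 8.
1 March 2020 is a Sunday, so the first Sunday is March 1 and the fourth is March 22.
March 17, 2020 falls between 8 November 2019 and 22 March 2020, so daylight saving is in effect and Ardos Sector is at UTC+08:30.
07:30 Ardos Sector − 8h30m = 23:00 UTC (rolling into the previous day, 16 March 2020).
1 April 2020 is a Wednesday, so the first Monday is April 6 and the fourth is April 27.
1 September 2020 is a Tuesday, so the first Saturday is September 5 and the third is September 19.
At the standard offset (UTC+11:00), 23:00 UTC + 11h = 10:00 Casek Republic standard time (rolling into the next day, 17 March 2020).
The standard-time date in Casek Republic, March 17, 2020, is outside the daylight-saving period (27 April – 19 September), so Casek Republic is on standard time, UTC+11:00.
23:00 UTC + 11h = 10:00 Casek Republic (rolling into the next day, 17 March 2020).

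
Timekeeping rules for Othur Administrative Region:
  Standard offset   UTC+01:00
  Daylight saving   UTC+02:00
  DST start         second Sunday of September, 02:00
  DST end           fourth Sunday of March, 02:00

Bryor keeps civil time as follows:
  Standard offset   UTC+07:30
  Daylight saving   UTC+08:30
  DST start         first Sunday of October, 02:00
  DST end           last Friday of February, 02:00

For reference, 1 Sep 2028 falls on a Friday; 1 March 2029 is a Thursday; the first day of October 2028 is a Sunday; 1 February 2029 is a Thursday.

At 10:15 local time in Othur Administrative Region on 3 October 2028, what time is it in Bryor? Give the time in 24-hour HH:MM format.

1 September 2028 is a Friday, so the first Sunday is September 3 and the second is September 10.
1 March 2029 is a Thursday, so the first Sunday is March 4 and the fourth is March 25.
Daylight saving runs 10 September 2028 – 25 March 2029; 3 October 2028 is inside that window, so Othur Administrative Region is at UTC+02:00.
10:15 Othur Administrative Region − 2h = 08:15 UTC.
1 October 2028 is a Sunday, so the first Sunday is October 1.
1 February 2029 is a Thursday, so Fridays fall on 2, 9, 16, 23; the last is February 23.
At the standard offset (UTC+07:30), 08:15 UTC + 7h30m = 15:45 Bryor standard time.
The standard-time date in Bryor, 3 October 2028, lies within the daylight-saving period (1 October 2028 – 23 February 2029), so Bryor is on daylight time, UTC+08:30.
08:15 UTC + 8h30m = 16:45 Bryor.

16:45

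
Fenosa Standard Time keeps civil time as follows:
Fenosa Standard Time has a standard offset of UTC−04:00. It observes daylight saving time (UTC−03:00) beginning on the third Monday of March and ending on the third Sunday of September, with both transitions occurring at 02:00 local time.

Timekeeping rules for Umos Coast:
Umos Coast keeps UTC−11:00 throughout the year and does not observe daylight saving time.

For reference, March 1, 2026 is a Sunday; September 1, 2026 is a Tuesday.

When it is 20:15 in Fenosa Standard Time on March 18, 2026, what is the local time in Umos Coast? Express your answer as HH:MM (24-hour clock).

12:15

1 March 2026 is a Sunday, so the first Monday is March 2 and the third is March 16.
1 September 2026 is a Tuesday, so the first Sunday is September 6 and the third is September 20.
March 18, 2026 lies within the daylight-saving period (16 March – 20 September), so Fenosa Standard Time is on daylight time, UTC−03:00.
20:15 Fenosa Standard Time + 3h = 23:15 UTC.
Umos Coast stays on UTC−11:00 all year.
23:15 UTC − 11h = 12:15 Umos Coast.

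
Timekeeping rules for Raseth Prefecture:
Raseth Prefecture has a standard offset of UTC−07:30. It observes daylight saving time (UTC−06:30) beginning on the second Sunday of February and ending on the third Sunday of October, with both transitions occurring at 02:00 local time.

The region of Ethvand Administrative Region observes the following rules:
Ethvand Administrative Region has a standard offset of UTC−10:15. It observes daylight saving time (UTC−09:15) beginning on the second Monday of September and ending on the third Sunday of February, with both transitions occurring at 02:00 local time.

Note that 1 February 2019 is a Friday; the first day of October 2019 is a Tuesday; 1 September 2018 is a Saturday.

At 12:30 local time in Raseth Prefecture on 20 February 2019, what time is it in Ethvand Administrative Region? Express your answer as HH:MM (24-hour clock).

08:45

1 February 2019 is a Friday, so the first Sunday is February 3 and the second is February 10.
1 October 2019 is a Tuesday, so the first Sunday is October 6 and the third is October 20.
20 February 2019 lies within the daylight-saving period (10 February – 20 October), so Raseth Prefecture is on daylight time, UTC−06:30.
12:30 Raseth Prefecture + 6h30m = 19:00 UTC.
1 September 2018 is a Saturday, so the first Monday is September 3 and the second is September 10.
1 February 2019 is a Friday, so the first Sunday is February 3 and the third is February 17.
At the standard offset (UTC−10:15), 19:00 UTC − 10h15m = 08:45 Ethvand Administrative Region standard time.
Daylight saving runs 10 September 2018 – 17 February 2019; the standard-time date in Ethvand Administrative Region, 20 February 2019, is outside that window, so Ethvand Administrative Region is on standard time at UTC−10:15.
19:00 UTC − 10h15m = 08:45 Ethvand Administrative Region.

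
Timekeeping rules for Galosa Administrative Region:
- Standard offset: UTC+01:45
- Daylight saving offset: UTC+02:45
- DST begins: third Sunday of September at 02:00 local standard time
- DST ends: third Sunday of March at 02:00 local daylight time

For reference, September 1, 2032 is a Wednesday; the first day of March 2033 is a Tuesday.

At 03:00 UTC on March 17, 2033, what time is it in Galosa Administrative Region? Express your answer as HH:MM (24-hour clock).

1 September 2032 is a Wednesday, so the first Sunday is September 5 and the third is September 19.
1 March 2033 is a Tuesday, so the first Sunday is March 6 and the third is March 20.
At the standard offset (UTC+01:45), 03:00 UTC + 1h45m = 04:45 Galosa Administrative Region standard time.
The standard-time date in Galosa Administrative Region, March 17, 2033, lies within the daylight-saving period (19 September 2032 – 20 March 2033), so Galosa Administrative Region is on daylight time, UTC+02:45.
03:00 UTC + 2h45m = 05:45 local.

05:45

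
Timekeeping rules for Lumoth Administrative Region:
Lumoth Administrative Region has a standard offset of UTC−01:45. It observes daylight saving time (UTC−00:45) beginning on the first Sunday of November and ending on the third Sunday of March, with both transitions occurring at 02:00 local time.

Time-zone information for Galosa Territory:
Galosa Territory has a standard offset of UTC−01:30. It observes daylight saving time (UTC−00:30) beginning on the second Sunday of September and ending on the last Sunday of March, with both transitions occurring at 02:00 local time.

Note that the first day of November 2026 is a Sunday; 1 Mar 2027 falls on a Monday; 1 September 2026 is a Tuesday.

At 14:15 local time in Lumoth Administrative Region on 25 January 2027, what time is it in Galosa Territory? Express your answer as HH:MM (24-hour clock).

14:30

1 November 2026 is a Sunday, so the first Sunday is November 1.
1 March 2027 is a Monday, so the first Sunday is March 7 and the third is March 21.
25 January 2027 falls between 1 November 2026 and 21 March 2027, so daylight saving is in effect and Lumoth Administrative Region is at UTC−00:45.
14:15 Lumoth Administrative Region + 0h45m = 15:00 UTC.
1 September 2026 is a Tuesday, so the first Sunday is September 6 and the second is September 13.
1 March 2027 is a Monday, so Sundays fall on 7, 14, 21, 28; the last is March 28.
At the standard offset (UTC−01:30), 15:00 UTC − 1h30m = 13:30 Galosa Territory standard time.
The standard-time date in Galosa Territory, 25 January 2027, lies within the daylight-saving period (13 September 2026 – 28 March 2027), so Galosa Territory is on daylight time, UTC−00:30.
15:00 UTC − 0h30m = 14:30 Galosa Territory.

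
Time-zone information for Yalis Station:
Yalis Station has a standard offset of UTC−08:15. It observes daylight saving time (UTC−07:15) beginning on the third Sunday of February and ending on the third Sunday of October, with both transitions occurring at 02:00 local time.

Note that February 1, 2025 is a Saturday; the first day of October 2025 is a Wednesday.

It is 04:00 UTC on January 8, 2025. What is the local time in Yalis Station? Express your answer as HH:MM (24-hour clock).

1 February 2025 is a Saturday, so the first Sunday is February 2 and the third is February 16.
1 October 2025 is a Wednesday, so the first Sunday is October 5 and the third is October 19.
At the standard offset (UTC−08:15), 04:00 UTC − 8h15m = 19:45 Yalis Station standard time (rolling into the previous day, 7 January 2025).
The standard-time date in Yalis Station, January 7, 2025, is outside the daylight-saving period (16 February – 19 October), so Yalis Station is on standard time, UTC−08:15.
04:00 UTC − 8h15m = 19:45 local (rolling into the previous day, 7 January 2025).

19:45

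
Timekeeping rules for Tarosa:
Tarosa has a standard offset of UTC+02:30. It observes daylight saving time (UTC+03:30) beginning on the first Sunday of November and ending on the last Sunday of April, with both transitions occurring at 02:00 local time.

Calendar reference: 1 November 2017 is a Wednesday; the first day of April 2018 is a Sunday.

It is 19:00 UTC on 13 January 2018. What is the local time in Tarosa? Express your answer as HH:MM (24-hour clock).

1 November 2017 is a Wednesday, so the first Sunday is November 5.
1 April 2018 is a Sunday, so Sundays fall on 1, 8, 15, 22, 29; the last is April 29.
At the standard offset (UTC+02:30), 19:00 UTC + 2h30m = 21:30 Tarosa standard time.
The standard-time date in Tarosa, 13 January 2018, falls between 5 November 2017 and 29 April 2018, so daylight saving is in effect and Tarosa is at UTC+03:30.
19:00 UTC + 3h30m = 22:30 local.

22:30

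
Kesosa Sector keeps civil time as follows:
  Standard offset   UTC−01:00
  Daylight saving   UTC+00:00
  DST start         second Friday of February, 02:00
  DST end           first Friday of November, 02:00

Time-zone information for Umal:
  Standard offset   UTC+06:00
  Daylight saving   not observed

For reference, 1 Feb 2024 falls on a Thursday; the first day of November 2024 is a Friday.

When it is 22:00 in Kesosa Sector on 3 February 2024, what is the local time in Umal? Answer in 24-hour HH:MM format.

1 February 2024 is a Thursday, so the first Friday is February 2 and the second is February 9.
1 November 2024 is a Friday, so the first Friday is November 1.
3 February 2024 does not fall between 9 February and 1 November, so daylight saving is not in effect and Kesosa Sector is at UTC−01:00.
22:00 Kesosa Sector + 1h = 23:00 UTC.
Umal has no daylight saving, so its offset is UTC+06:00 year-round.
23:00 UTC + 6h = 05:00 Umal (rolling into the next day, 4 February 2024).

05:00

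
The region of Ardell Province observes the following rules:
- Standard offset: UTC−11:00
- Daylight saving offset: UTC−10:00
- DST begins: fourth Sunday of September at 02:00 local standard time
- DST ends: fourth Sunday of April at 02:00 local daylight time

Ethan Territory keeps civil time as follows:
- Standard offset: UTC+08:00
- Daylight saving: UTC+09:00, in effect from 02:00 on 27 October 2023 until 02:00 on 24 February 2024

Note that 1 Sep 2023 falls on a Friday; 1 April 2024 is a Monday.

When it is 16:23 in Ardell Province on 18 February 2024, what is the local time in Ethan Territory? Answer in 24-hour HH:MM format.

1 September 2023 is a Friday, so the first Sunday is September 3 and the fourth is September 24.
1 April 2024 is a Monday, so the first Sunday is April 7 and the fourth is April 28.
Daylight saving runs 24 September 2023 – 28 April 2024; 18 February 2024 is inside that window, so Ardell Province is at UTC−10:00.
16:23 Ardell Province + 10h = 02:23 UTC (rolling into the next day, 19 February 2024).
At the standard offset (UTC+08:00), 02:23 UTC + 8h = 10:23 Ethan Territory standard time.
Daylight saving runs 27 October 2023 – 24 February 2024; the standard-time date in Ethan Territory, 19 February 2024, is inside that window, so Ethan Territory is at UTC+09:00.
02:23 UTC + 9h = 11:23 Ethan Territory.

11:23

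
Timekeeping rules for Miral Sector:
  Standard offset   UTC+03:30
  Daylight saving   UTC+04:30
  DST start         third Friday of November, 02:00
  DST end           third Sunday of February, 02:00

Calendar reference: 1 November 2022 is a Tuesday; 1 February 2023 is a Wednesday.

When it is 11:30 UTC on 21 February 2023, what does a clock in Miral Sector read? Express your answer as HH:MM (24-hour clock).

15:00

1 November 2022 is a Tuesday, so the first Friday is November 4 and the third is November 18.
1 February 2023 is a Wednesday, so the first Sunday is February 5 and the third is February 19.
At the standard offset (UTC+03:30), 11:30 UTC + 3h30m = 15:00 Miral Sector standard time.
The standard-time date in Miral Sector, 21 February 2023, does not fall between 18 November 2022 and 19 February 2023, so daylight saving is not in effect and Miral Sector is at UTC+03:30.
11:30 UTC + 3h30m = 15:00 local.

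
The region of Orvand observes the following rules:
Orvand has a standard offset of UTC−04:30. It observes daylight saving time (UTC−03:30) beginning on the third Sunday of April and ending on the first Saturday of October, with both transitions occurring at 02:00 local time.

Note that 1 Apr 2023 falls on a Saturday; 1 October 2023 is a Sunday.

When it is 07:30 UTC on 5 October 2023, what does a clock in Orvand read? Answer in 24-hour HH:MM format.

1 April 2023 is a Saturday, so the first Sunday is April 2 and the third is April 16.
1 October 2023 is a Sunday, so the first Saturday is October 7.
At the standard offset (UTC−04:30), 07:30 UTC − 4h30m = 03:00 Orvand standard time.
The standard-time date in Orvand, 5 October 2023, falls between 16 April and 7 October, so daylight saving is in effect and Orvand is at UTC−03:30.
07:30 UTC − 3h30m = 04:00 local.

04:00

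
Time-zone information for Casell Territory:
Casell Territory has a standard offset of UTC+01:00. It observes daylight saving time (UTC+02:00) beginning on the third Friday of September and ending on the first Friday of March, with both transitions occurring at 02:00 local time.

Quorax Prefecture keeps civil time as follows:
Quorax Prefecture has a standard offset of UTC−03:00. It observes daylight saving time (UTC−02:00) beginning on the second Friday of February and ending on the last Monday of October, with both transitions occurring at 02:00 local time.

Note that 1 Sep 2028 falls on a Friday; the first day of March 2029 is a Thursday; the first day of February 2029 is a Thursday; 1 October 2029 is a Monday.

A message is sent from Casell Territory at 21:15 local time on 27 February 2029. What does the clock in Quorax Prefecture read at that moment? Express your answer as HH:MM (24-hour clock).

1 September 2028 is a Friday, so the first Friday is September 1 and the third is September 15.
1 March 2029 is a Thursday, so the first Friday is March 2.
Daylight saving runs 15 September 2028 – 2 March 2029; 27 February 2029 is inside that window, so Casell Territory is at UTC+02:00.
21:15 Casell Territory − 2h = 19:15 UTC.
1 February 2029 is a Thursday, so the first Friday is February 2 and the second is February 9.
1 October 2029 is a Monday, so Mondays fall on 1, 8, 15, 22, 29; the last is October 29.
At the standard offset (UTC−03:00), 19:15 UTC − 3h = 16:15 Quorax Prefecture standard time.
Daylight saving runs 9 February – 29 October; the standard-time date in Quorax Prefecture, 27 February 2029, is inside that window, so Quorax Prefecture is at UTC−02:00.
19:15 UTC − 2h = 17:15 Quorax Prefecture.

17:15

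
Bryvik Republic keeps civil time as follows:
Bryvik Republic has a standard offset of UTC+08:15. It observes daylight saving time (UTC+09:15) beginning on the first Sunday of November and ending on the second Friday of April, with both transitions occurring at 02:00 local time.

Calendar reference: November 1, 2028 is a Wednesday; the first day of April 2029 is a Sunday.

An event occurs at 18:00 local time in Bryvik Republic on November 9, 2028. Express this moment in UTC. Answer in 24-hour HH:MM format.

08:45

1 November 2028 is a Wednesday, so the first Sunday is November 5.
1 April 2029 is a Sunday, so the first Friday is April 6 and the second is April 13.
Daylight saving runs 5 November 2028 – 13 April 2029; November 9, 2028 is inside that window, so Bryvik Republic is at UTC+09:15.
18:00 local − 9h15m = 08:45 UTC.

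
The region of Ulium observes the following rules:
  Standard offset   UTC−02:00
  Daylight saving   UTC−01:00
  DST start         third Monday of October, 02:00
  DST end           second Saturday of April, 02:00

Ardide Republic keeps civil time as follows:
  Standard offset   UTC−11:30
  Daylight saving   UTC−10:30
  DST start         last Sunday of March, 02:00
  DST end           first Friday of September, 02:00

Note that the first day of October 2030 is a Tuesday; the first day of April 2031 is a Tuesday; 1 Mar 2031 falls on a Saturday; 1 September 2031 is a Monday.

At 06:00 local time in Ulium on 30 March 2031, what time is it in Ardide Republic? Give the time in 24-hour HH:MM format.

19:30

1 October 2030 is a Tuesday, so the first Monday is October 7 and the third is October 21.
1 April 2031 is a Tuesday, so the first Saturday is April 5 and the second is April 12.
30 March 2031 lies within the daylight-saving period (21 October 2030 – 12 April 2031), so Ulium is on daylight time, UTC−01:00.
06:00 Ulium + 1h = 07:00 UTC.
1 March 2031 is a Saturday, so Sundays fall on 2, 9, 16, 23, 30; the last is March 30.
1 September 2031 is a Monday, so the first Friday is September 5.
At the standard offset (UTC−11:30), 07:00 UTC − 11h30m = 19:30 Ardide Republic standard time (rolling into the previous day, 29 March 2031).
The standard-time date in Ardide Republic, 29 March 2031, does not fall between 30 March and 5 September, so daylight saving is not in effect and Ardide Republic is at UTC−11:30.
07:00 UTC − 11h30m = 19:30 Ardide Republic (rolling into the previous day, 29 March 2031).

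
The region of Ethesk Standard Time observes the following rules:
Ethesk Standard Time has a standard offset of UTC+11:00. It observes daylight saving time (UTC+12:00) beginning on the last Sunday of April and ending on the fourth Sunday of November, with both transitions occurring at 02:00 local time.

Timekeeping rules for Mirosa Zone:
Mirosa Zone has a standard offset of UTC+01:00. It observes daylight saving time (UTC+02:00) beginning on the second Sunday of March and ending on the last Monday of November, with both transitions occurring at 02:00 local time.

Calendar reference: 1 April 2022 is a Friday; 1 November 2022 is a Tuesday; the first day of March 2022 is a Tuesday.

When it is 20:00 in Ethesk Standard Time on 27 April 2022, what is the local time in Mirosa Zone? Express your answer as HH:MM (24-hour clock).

10:00

1 April 2022 is a Friday, so Sundays fall on 3, 10, 17, 24; the last is April 24.
1 November 2022 is a Tuesday, so the first Sunday is November 6 and the fourth is November 27.
Daylight saving runs 24 April – 27 November; 27 April 2022 is inside that window, so Ethesk Standard Time is at UTC+12:00.
20:00 Ethesk Standard Time − 12h = 08:00 UTC.
1 March 2022 is a Tuesday, so the first Sunday is March 6 and the second is March 13.
1 November 2022 is a Tuesday, so Mondays fall on 7, 14, 21, 28; the last is November 28.
At the standard offset (UTC+01:00), 08:00 UTC + 1h = 09:00 Mirosa Zone standard time.
The standard-time date in Mirosa Zone, 27 April 2022, falls between 13 March and 28 November, so daylight saving is in effect and Mirosa Zone is at UTC+02:00.
08:00 UTC + 2h = 10:00 Mirosa Zone.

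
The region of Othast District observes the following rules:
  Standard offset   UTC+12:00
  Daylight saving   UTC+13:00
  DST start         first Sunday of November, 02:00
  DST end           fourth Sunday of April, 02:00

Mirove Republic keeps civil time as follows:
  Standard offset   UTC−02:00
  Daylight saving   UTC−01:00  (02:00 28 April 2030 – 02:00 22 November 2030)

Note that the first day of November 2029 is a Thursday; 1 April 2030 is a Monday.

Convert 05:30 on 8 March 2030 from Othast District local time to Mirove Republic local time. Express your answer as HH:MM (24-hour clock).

14:30

1 November 2029 is a Thursday, so the first Sunday is November 4.
1 April 2030 is a Monday, so the first Sunday is April 7 and the fourth is April 28.
Daylight saving runs 4 November 2029 – 28 April 2030; 8 March 2030 is inside that window, so Othast District is at UTC+13:00.
05:30 Othast District − 13h = 16:30 UTC (rolling into the previous day, 7 March 2030).
At the standard offset (UTC−02:00), 16:30 UTC − 2h = 14:30 Mirove Republic standard time.
Daylight saving runs 28 April – 22 November; the standard-time date in Mirove Republic, 7 March 2030, is outside that window, so Mirove Republic is on standard time at UTC−02:00.
16:30 UTC − 2h = 14:30 Mirove Republic.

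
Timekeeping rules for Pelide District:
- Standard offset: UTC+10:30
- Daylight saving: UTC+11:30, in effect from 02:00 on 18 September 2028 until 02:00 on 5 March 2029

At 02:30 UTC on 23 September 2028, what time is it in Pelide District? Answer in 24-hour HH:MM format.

14:00

At the standard offset (UTC+10:30), 02:30 UTC + 10h30m = 13:00 Pelide District standard time.
The standard-time date in Pelide District, 23 September 2028, lies within the daylight-saving period (18 September 2028 – 5 March 2029), so Pelide District is on daylight time, UTC+11:30.
02:30 UTC + 11h30m = 14:00 local.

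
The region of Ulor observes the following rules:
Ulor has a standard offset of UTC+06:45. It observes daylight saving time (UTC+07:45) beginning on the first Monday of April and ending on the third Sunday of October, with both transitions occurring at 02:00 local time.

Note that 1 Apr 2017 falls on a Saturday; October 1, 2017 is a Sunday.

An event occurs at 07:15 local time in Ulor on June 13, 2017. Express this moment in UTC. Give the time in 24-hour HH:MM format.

23:30

1 April 2017 is a Saturday, so the first Monday is April 3.
1 October 2017 is a Sunday, so the first Sunday is October 1 and the third is October 15.
June 13, 2017 lies within the daylight-saving period (3 April – 15 October), so Ulor is on daylight time, UTC+07:45.
07:15 local − 7h45m = 23:30 UTC (rolling into the previous day, 12 June 2017).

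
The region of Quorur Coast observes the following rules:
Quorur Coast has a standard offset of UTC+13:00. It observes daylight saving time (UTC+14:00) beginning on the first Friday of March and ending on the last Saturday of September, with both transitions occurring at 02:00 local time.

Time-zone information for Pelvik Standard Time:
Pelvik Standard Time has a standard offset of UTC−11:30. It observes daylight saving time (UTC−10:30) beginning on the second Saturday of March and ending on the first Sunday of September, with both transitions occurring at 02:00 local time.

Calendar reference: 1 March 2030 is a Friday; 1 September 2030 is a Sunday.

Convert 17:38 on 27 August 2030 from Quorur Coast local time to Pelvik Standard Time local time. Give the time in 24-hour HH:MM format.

17:08

1 March 2030 is a Friday, so the first Friday is March 1.
1 September 2030 is a Sunday, so Saturdays fall on 7, 14, 21, 28; the last is September 28.
Daylight saving runs 1 March – 28 September; 27 August 2030 is inside that window, so Quorur Coast is at UTC+14:00.
17:38 Quorur Coast − 14h = 03:38 UTC.
1 March 2030 is a Friday, so the first Saturday is March 2 and the second is March 9.
1 September 2030 is a Sunday, so the first Sunday is September 1.
At the standard offset (UTC−11:30), 03:38 UTC − 11h30m = 16:08 Pelvik Standard Time standard time (rolling into the previous day, 26 August 2030).
The standard-time date in Pelvik Standard Time, 26 August 2030, lies within the daylight-saving period (9 March – 1 September), so Pelvik Standard Time is on daylight time, UTC−10:30.
03:38 UTC − 10h30m = 17:08 Pelvik Standard Time (rolling into the previous day, 26 August 2030).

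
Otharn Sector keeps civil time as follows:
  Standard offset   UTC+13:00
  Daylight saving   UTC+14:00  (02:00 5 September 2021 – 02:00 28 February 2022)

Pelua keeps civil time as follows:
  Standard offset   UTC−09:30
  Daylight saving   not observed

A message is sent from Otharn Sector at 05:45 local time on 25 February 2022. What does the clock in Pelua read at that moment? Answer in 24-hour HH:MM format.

06:15

25 February 2022 lies within the daylight-saving period (5 September 2021 – 28 February 2022), so Otharn Sector is on daylight time, UTC+14:00.
05:45 Otharn Sector − 14h = 15:45 UTC (rolling into the previous day, 24 February 2022).
Pelua has no daylight saving, so its offset is UTC−09:30 year-round.
15:45 UTC − 9h30m = 06:15 Pelua.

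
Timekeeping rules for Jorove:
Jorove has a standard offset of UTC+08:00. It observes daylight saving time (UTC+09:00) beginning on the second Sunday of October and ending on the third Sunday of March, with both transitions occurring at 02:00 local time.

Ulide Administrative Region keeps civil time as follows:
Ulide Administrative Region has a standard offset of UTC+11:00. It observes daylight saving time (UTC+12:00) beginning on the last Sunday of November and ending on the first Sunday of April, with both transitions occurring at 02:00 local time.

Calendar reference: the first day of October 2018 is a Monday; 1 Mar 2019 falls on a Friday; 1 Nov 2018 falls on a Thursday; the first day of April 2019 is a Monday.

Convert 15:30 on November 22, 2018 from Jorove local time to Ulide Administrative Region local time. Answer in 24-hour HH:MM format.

17:30

1 October 2018 is a Monday, so the first Sunday is October 7 and the second is October 14.
1 March 2019 is a Friday, so the first Sunday is March 3 and the third is March 17.
Daylight saving runs 14 October 2018 – 17 March 2019; November 22, 2018 is inside that window, so Jorove is at UTC+09:00.
15:30 Jorove − 9h = 06:30 UTC.
1 November 2018 is a Thursday, so Sundays fall on 4, 11, 18, 25; the last is November 25.
1 April 2019 is a Monday, so the first Sunday is April 7.
At the standard offset (UTC+11:00), 06:30 UTC + 11h = 17:30 Ulide Administrative Region standard time.
Daylight saving runs 25 November 2018 – 7 April 2019; the standard-time date in Ulide Administrative Region, November 22, 2018, is outside that window, so Ulide Administrative Region is on standard time at UTC+11:00.
06:30 UTC + 11h = 17:30 Ulide Administrative Region.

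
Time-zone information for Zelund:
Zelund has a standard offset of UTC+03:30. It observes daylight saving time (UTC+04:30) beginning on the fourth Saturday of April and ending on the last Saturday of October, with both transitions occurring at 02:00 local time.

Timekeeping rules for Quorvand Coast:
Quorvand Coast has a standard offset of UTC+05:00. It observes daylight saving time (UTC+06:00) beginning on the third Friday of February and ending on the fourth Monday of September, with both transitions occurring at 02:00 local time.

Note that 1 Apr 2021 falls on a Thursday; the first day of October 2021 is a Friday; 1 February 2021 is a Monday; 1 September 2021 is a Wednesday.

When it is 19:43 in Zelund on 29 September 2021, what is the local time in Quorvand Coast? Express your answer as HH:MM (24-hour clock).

20:13

1 April 2021 is a Thursday, so the first Saturday is April 3 and the fourth is April 24.
1 October 2021 is a Friday, so Saturdays fall on 2, 9, 16, 23, 30; the last is October 30.
29 September 2021 falls between 24 April and 30 October, so daylight saving is in effect and Zelund is at UTC+04:30.
19:43 Zelund − 4h30m = 15:13 UTC.
1 February 2021 is a Monday, so the first Friday is February 5 and the third is February 19.
1 September 2021 is a Wednesday, so the first Monday is September 6 and the fourth is September 27.
At the standard offset (UTC+05:00), 15:13 UTC + 5h = 20:13 Quorvand Coast standard time.
The standard-time date in Quorvand Coast, 29 September 2021, is outside the daylight-saving period (19 February – 27 September), so Quorvand Coast is on standard time, UTC+05:00.
15:13 UTC + 5h = 20:13 Quorvand Coast.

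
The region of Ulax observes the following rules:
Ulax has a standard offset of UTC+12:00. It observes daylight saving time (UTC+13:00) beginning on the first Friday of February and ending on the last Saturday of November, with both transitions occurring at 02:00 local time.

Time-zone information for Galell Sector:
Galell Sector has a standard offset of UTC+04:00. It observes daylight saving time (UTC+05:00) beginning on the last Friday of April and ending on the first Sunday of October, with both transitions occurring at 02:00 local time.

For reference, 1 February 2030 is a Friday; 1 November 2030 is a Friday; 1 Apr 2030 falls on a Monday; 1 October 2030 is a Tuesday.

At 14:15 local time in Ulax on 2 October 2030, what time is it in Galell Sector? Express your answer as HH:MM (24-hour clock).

06:15

1 February 2030 is a Friday, so the first Friday is February 1.
1 November 2030 is a Friday, so Saturdays fall on 2, 9, 16, 23, 30; the last is November 30.
2 October 2030 falls between 1 February and 30 November, so daylight saving is in effect and Ulax is at UTC+13:00.
14:15 Ulax − 13h = 01:15 UTC.
1 April 2030 is a Monday, so Fridays fall on 5, 12, 19, 26; the last is April 26.
1 October 2030 is a Tuesday, so the first Sunday is October 6.
At the standard offset (UTC+04:00), 01:15 UTC + 4h = 05:15 Galell Sector standard time.
Daylight saving runs 26 April – 6 October; the standard-time date in Galell Sector, 2 October 2030, is inside that window, so Galell Sector is at UTC+05:00.
01:15 UTC + 5h = 06:15 Galell Sector.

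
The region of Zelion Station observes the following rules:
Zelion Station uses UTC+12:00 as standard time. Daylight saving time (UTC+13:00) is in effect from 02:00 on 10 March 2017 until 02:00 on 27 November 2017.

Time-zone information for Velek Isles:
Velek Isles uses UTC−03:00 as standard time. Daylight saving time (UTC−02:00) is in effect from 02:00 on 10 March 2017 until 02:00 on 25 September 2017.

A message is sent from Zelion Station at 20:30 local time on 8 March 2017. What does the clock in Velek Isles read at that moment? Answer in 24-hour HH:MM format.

05:30

8 March 2017 does not fall between 10 March and 27 November, so daylight saving is not in effect and Zelion Station is at UTC+12:00.
20:30 Zelion Station − 12h = 08:30 UTC.
At the standard offset (UTC−03:00), 08:30 UTC − 3h = 05:30 Velek Isles standard time.
The standard-time date in Velek Isles, 8 March 2017, does not fall between 10 March and 25 September, so daylight saving is not in effect and Velek Isles is at UTC−03:00.
08:30 UTC − 3h = 05:30 Velek Isles.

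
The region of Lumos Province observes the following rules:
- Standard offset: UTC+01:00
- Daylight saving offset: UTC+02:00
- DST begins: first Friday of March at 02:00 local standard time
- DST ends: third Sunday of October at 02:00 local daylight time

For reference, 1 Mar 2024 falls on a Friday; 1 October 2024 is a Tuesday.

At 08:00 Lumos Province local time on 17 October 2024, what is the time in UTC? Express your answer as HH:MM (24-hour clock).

06:00

1 March 2024 is a Friday, so the first Friday is March 1.
1 October 2024 is a Tuesday, so the first Sunday is October 6 and the third is October 20.
Daylight saving runs 1 March – 20 October; 17 October 2024 is inside that window, so Lumos Province is at UTC+02:00.
08:00 local − 2h = 06:00 UTC.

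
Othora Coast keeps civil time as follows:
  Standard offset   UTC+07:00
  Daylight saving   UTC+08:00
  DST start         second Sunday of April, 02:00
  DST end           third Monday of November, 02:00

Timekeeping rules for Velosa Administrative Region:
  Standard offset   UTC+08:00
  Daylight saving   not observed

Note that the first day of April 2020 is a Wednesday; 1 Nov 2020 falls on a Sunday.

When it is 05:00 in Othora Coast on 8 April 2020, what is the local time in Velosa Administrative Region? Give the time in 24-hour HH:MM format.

1 April 2020 is a Wednesday, so the first Sunday is April 5 and the second is April 12.
1 November 2020 is a Sunday, so the first Monday is November 2 and the third is November 16.
8 April 2020 does not fall between 12 April and 16 November, so daylight saving is not in effect and Othora Coast is at UTC+07:00.
05:00 Othora Coast − 7h = 22:00 UTC (rolling into the previous day, 7 April 2020).
Velosa Administrative Region stays on UTC+08:00 all year.
22:00 UTC + 8h = 06:00 Velosa Administrative Region (rolling into the next day, 8 April 2020).

06:00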